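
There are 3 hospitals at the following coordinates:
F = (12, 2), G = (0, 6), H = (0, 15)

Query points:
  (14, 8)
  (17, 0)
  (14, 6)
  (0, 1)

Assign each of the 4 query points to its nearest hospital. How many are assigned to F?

(14, 8) — d² to each: F:40, G:200, H:245 → nearest is F
(17, 0) — d² to each: F:29, G:325, H:514 → nearest is F
(14, 6) — d² to each: F:20, G:196, H:277 → nearest is F
(0, 1) — d² to each: F:145, G:25, H:196 → nearest is G
3 of the 4 points have F as nearest.

3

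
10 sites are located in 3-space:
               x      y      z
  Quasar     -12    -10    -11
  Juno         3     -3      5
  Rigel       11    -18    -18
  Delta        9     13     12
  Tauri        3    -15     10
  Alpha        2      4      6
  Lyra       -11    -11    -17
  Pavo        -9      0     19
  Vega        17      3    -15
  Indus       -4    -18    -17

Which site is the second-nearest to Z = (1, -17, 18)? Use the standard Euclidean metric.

Juno

Compare squared distances (the ordering matches that of the actual distances):
d²(Z, Quasar) = 169 + 49 + 841 = 1059
d²(Z, Juno) = 4 + 196 + 169 = 369
d²(Z, Rigel) = 100 + 1 + 1296 = 1397
d²(Z, Delta) = 64 + 900 + 36 = 1000
d²(Z, Tauri) = 4 + 4 + 64 = 72
d²(Z, Alpha) = 1 + 441 + 144 = 586
d²(Z, Lyra) = 144 + 36 + 1225 = 1405
d²(Z, Pavo) = 100 + 289 + 1 = 390
d²(Z, Vega) = 256 + 400 + 1089 = 1745
d²(Z, Indus) = 25 + 1 + 1225 = 1251
Sorted ascending: Tauri, Juno, Pavo, … — the second-nearest is Juno.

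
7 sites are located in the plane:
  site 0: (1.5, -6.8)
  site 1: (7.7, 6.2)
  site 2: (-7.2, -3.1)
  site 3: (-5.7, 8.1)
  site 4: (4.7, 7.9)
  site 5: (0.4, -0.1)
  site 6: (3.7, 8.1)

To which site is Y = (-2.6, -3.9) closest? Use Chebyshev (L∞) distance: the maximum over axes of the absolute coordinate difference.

d(Y, site 0) = max(4.1, 2.9) = 4.1
d(Y, site 1) = max(10.3, 10.1) = 10.3
d(Y, site 2) = max(4.6, 0.8) = 4.6
d(Y, site 3) = max(3.1, 12) = 12
d(Y, site 4) = max(7.3, 11.8) = 11.8
d(Y, site 5) = max(3, 3.8) = 3.8
d(Y, site 6) = max(6.3, 12) = 12
The smallest is to site 5, so Y lies in the Voronoi region of site 5.

site 5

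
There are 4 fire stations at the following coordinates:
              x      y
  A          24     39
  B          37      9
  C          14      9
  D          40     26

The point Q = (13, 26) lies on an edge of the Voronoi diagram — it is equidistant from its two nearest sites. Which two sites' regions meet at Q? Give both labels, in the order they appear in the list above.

A and C

Squared distances from Q to each site:
|QA|² = (13−24)² + (26−39)² = 121 + 169 = 290
|QB|² = (13−37)² + (26−9)² = 576 + 289 = 865
|QC|² = (13−14)² + (26−9)² = 1 + 289 = 290
|QD|² = (13−40)² + (26−26)² = 729 + 0 = 729
Q is equidistant from A and C (both at squared distance 290), and every other site is strictly farther — so Q lies on the A–C Voronoi edge.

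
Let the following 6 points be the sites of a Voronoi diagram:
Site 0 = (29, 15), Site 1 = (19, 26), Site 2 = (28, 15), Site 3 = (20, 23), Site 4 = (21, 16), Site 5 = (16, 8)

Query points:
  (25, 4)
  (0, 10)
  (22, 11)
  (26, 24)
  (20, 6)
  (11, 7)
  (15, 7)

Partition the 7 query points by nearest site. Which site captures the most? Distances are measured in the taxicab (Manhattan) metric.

(25, 4) — d to each: Site 0:15, Site 1:28, Site 2:14, Site 3:24, Site 4:16, Site 5:13 → nearest is Site 5
(0, 10) — d to each: Site 0:34, Site 1:35, Site 2:33, Site 3:33, Site 4:27, Site 5:18 → nearest is Site 5
(22, 11) — d to each: Site 0:11, Site 1:18, Site 2:10, Site 3:14, Site 4:6, Site 5:9 → nearest is Site 4
(26, 24) — d to each: Site 0:12, Site 1:9, Site 2:11, Site 3:7, Site 4:13, Site 5:26 → nearest is Site 3
(20, 6) — d to each: Site 0:18, Site 1:21, Site 2:17, Site 3:17, Site 4:11, Site 5:6 → nearest is Site 5
(11, 7) — d to each: Site 0:26, Site 1:27, Site 2:25, Site 3:25, Site 4:19, Site 5:6 → nearest is Site 5
(15, 7) — d to each: Site 0:22, Site 1:23, Site 2:21, Site 3:21, Site 4:15, Site 5:2 → nearest is Site 5
Tally — Site 3:1, Site 4:1, Site 5:5. Site 5 captures the most (5).

Site 5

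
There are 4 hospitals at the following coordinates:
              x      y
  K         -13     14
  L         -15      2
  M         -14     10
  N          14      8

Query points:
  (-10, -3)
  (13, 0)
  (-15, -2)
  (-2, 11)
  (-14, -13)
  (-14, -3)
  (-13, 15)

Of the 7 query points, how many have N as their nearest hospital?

1

(-10, -3) — d² to each: K:298, L:50, M:185, N:697 → nearest is L
(13, 0) — d² to each: K:872, L:788, M:829, N:65 → nearest is N
(-15, -2) — d² to each: K:260, L:16, M:145, N:941 → nearest is L
(-2, 11) — d² to each: K:130, L:250, M:145, N:265 → nearest is K
(-14, -13) — d² to each: K:730, L:226, M:529, N:1225 → nearest is L
(-14, -3) — d² to each: K:290, L:26, M:169, N:905 → nearest is L
(-13, 15) — d² to each: K:1, L:173, M:26, N:778 → nearest is K
1 of the 7 points has N as nearest.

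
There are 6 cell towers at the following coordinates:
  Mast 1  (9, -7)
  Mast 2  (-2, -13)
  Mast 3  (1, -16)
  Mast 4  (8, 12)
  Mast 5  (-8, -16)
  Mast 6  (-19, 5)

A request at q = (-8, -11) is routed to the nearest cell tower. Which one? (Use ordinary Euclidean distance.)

Compare squared distances (the ordering matches that of the actual distances):
d²(q, Mast 1) = (-8−9)² + (-11−(-7))² = 289 + 16 = 305
d²(q, Mast 2) = (-8−(-2))² + (-11−(-13))² = 36 + 4 = 40
d²(q, Mast 3) = (-8−1)² + (-11−(-16))² = 81 + 25 = 106
d²(q, Mast 4) = (-8−8)² + (-11−12)² = 256 + 529 = 785
d²(q, Mast 5) = (-8−(-8))² + (-11−(-16))² = 0 + 25 = 25
d²(q, Mast 6) = (-8−(-19))² + (-11−5)² = 121 + 256 = 377
The smallest is to Mast 5, so q lies in the Voronoi region of Mast 5.

Mast 5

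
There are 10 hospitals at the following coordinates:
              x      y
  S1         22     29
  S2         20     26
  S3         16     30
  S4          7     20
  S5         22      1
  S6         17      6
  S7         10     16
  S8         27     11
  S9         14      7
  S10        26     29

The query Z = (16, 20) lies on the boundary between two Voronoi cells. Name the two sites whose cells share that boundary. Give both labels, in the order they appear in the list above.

S2 and S7

Squared distances from Z to each site:
|ZS1|² = (16−22)² + (20−29)² = 36 + 81 = 117
|ZS2|² = (16−20)² + (20−26)² = 16 + 36 = 52
|ZS3|² = (16−16)² + (20−30)² = 0 + 100 = 100
|ZS4|² = (16−7)² + (20−20)² = 81 + 0 = 81
|ZS5|² = (16−22)² + (20−1)² = 36 + 361 = 397
|ZS6|² = (16−17)² + (20−6)² = 1 + 196 = 197
|ZS7|² = (16−10)² + (20−16)² = 36 + 16 = 52
|ZS8|² = (16−27)² + (20−11)² = 121 + 81 = 202
|ZS9|² = (16−14)² + (20−7)² = 4 + 169 = 173
d²(Z, S10) = (16−26)² + (20−29)² = 100 + 81 = 181
Z is equidistant from S2 and S7 (both at squared distance 52), and every other site is strictly farther — so Z lies on the S2–S7 Voronoi edge.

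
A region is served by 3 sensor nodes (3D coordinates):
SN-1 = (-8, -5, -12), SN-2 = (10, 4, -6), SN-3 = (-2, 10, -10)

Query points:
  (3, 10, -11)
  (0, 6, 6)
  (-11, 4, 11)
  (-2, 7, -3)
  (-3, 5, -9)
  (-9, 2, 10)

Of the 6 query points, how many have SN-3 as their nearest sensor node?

5

(3, 10, -11) — d² to each: SN-1:347, SN-2:110, SN-3:26 → nearest is SN-3
(0, 6, 6) — d² to each: SN-1:509, SN-2:248, SN-3:276 → nearest is SN-2
(-11, 4, 11) — d² to each: SN-1:619, SN-2:730, SN-3:558 → nearest is SN-3
(-2, 7, -3) — d² to each: SN-1:261, SN-2:162, SN-3:58 → nearest is SN-3
(-3, 5, -9) — d² to each: SN-1:134, SN-2:179, SN-3:27 → nearest is SN-3
(-9, 2, 10) — d² to each: SN-1:534, SN-2:621, SN-3:513 → nearest is SN-3
5 of the 6 points have SN-3 as nearest.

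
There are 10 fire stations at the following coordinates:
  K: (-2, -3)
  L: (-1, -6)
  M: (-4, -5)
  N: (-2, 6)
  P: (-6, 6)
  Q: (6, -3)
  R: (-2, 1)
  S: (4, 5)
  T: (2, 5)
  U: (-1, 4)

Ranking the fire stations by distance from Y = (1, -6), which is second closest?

Since √ is increasing, it suffices to compare squared distances:
|YK|² = 9 + 9 = 18
|YL|² = 4 + 0 = 4
|YM|² = 25 + 1 = 26
|YN|² = 9 + 144 = 153
|YP|² = 49 + 144 = 193
|YQ|² = 25 + 9 = 34
|YR|² = 9 + 49 = 58
|YS|² = 9 + 121 = 130
|YT|² = 1 + 121 = 122
|YU|² = 4 + 100 = 104
Sorted ascending: L, K, M, … — the second-nearest is K.

K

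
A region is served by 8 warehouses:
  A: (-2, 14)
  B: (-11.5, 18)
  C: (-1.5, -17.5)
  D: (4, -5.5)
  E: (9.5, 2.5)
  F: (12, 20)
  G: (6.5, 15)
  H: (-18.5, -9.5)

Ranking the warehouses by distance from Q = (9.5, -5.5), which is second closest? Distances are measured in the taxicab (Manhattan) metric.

d(Q,A) = 11.5 + 19.5 = 31
d(Q,B) = 21 + 23.5 = 44.5
d(Q,C) = 11 + 12 = 23
d(Q,D) = 5.5 + 0 = 5.5
d(Q,E) = 0 + 8 = 8
d(Q,F) = 2.5 + 25.5 = 28
d(Q,G) = 3 + 20.5 = 23.5
d(Q,H) = 28 + 4 = 32
Sorted ascending: D, E, C, … — the second-nearest is E.

E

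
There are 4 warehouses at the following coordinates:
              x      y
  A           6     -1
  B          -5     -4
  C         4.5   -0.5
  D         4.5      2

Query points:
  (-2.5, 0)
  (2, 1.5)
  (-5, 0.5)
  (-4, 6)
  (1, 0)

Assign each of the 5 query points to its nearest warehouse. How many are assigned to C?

1

(-2.5, 0) — d² to each: A:73.25, B:22.25, C:49.25, D:53 → nearest is B
(2, 1.5) — d² to each: A:22.25, B:79.25, C:10.25, D:6.5 → nearest is D
(-5, 0.5) — d² to each: A:123.25, B:20.25, C:91.25, D:92.5 → nearest is B
(-4, 6) — d² to each: A:149, B:101, C:114.5, D:88.25 → nearest is D
(1, 0) — d² to each: A:26, B:52, C:12.5, D:16.25 → nearest is C
1 of the 5 points has C as nearest.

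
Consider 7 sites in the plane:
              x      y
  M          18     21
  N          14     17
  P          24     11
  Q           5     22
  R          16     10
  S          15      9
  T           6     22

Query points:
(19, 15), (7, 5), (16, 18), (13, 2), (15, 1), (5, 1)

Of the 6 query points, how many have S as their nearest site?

4

(19, 15) — d² to each: M:37, N:29, P:41, Q:245, R:34, S:52, T:218 → nearest is N
(7, 5) — d² to each: M:377, N:193, P:325, Q:293, R:106, S:80, T:290 → nearest is S
(16, 18) — d² to each: M:13, N:5, P:113, Q:137, R:64, S:82, T:116 → nearest is N
(13, 2) — d² to each: M:386, N:226, P:202, Q:464, R:73, S:53, T:449 → nearest is S
(15, 1) — d² to each: M:409, N:257, P:181, Q:541, R:82, S:64, T:522 → nearest is S
(5, 1) — d² to each: M:569, N:337, P:461, Q:441, R:202, S:164, T:442 → nearest is S
4 of the 6 points have S as nearest.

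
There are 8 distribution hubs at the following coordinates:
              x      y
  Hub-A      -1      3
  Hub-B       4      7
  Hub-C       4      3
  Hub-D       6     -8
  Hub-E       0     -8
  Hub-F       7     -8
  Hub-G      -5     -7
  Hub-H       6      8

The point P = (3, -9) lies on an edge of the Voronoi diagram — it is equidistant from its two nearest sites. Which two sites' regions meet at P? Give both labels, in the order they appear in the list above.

Squared distances from P to each site:
d²(P, Hub-A) = (3−(-1))² + (-9−3)² = 16 + 144 = 160
d²(P, Hub-B) = (3−4)² + (-9−7)² = 1 + 256 = 257
d²(P, Hub-C) = (3−4)² + (-9−3)² = 1 + 144 = 145
d²(P, Hub-D) = (3−6)² + (-9−(-8))² = 9 + 1 = 10
d²(P, Hub-E) = (3−0)² + (-9−(-8))² = 9 + 1 = 10
d²(P, Hub-F) = (3−7)² + (-9−(-8))² = 16 + 1 = 17
d²(P, Hub-G) = (3−(-5))² + (-9−(-7))² = 64 + 4 = 68
d²(P, Hub-H) = (3−6)² + (-9−8)² = 9 + 289 = 298
P is equidistant from Hub-D and Hub-E (both at squared distance 10), and every other site is strictly farther — so P lies on the Hub-D–Hub-E Voronoi edge.

Hub-D and Hub-E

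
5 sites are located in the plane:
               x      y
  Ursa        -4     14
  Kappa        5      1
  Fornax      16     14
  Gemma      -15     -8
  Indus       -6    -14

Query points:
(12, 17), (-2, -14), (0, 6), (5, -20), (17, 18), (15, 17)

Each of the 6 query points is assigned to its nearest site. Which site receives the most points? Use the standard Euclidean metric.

Fornax

(12, 17) — d² to each: Ursa:265, Kappa:305, Fornax:25, Gemma:1354, Indus:1285 → nearest is Fornax
(-2, -14) — d² to each: Ursa:788, Kappa:274, Fornax:1108, Gemma:205, Indus:16 → nearest is Indus
(0, 6) — d² to each: Ursa:80, Kappa:50, Fornax:320, Gemma:421, Indus:436 → nearest is Kappa
(5, -20) — d² to each: Ursa:1237, Kappa:441, Fornax:1277, Gemma:544, Indus:157 → nearest is Indus
(17, 18) — d² to each: Ursa:457, Kappa:433, Fornax:17, Gemma:1700, Indus:1553 → nearest is Fornax
(15, 17) — d² to each: Ursa:370, Kappa:356, Fornax:10, Gemma:1525, Indus:1402 → nearest is Fornax
Tally — Kappa:1, Fornax:3, Indus:2. Fornax captures the most (3).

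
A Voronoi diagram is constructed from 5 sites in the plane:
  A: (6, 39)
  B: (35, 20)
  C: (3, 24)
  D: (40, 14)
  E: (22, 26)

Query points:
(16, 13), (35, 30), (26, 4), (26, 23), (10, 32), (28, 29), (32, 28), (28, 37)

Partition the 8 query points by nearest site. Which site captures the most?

(16, 13) — d² to each: A:776, B:410, C:290, D:577, E:205 → nearest is E
(35, 30) — d² to each: A:922, B:100, C:1060, D:281, E:185 → nearest is B
(26, 4) — d² to each: A:1625, B:337, C:929, D:296, E:500 → nearest is D
(26, 23) — d² to each: A:656, B:90, C:530, D:277, E:25 → nearest is E
(10, 32) — d² to each: A:65, B:769, C:113, D:1224, E:180 → nearest is A
(28, 29) — d² to each: A:584, B:130, C:650, D:369, E:45 → nearest is E
(32, 28) — d² to each: A:797, B:73, C:857, D:260, E:104 → nearest is B
(28, 37) — d² to each: A:488, B:338, C:794, D:673, E:157 → nearest is E
Tally — A:1, B:2, D:1, E:4. E captures the most (4).

E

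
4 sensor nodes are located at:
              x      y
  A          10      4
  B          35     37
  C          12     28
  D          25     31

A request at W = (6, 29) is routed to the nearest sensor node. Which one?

C

Squared Euclidean distances:
|WA|² = (6−10)² + (29−4)² = 16 + 625 = 641
|WB|² = (6−35)² + (29−37)² = 841 + 64 = 905
|WC|² = (6−12)² + (29−28)² = 36 + 1 = 37
|WD|² = (6−25)² + (29−31)² = 361 + 4 = 365
C is nearest.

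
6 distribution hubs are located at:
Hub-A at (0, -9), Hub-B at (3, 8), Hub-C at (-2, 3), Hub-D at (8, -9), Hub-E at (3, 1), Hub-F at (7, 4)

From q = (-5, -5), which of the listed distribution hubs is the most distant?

Hub-B

Squared Euclidean distances:
d²(q, Hub-A) = (-5−0)² + (-5−(-9))² = 25 + 16 = 41
d²(q, Hub-B) = (-5−3)² + (-5−8)² = 64 + 169 = 233
d²(q, Hub-C) = (-5−(-2))² + (-5−3)² = 9 + 64 = 73
d²(q, Hub-D) = (-5−8)² + (-5−(-9))² = 169 + 16 = 185
d²(q, Hub-E) = (-5−3)² + (-5−1)² = 64 + 36 = 100
d²(q, Hub-F) = (-5−7)² + (-5−4)² = 144 + 81 = 225
The largest is to Hub-B.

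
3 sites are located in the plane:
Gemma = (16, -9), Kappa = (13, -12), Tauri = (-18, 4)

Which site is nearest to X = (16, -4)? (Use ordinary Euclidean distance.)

Since √ is increasing, it suffices to compare squared distances:
d²(X, Gemma) = (16−16)² + (-4−(-9))² = 0 + 25 = 25
d²(X, Kappa) = (16−13)² + (-4−(-12))² = 9 + 64 = 73
d²(X, Tauri) = (16−(-18))² + (-4−4)² = 1156 + 64 = 1220
Minimum is at Gemma.

Gemma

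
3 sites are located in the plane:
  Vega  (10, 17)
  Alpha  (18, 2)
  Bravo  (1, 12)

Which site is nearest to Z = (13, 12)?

Vega

Squared Euclidean distances:
d²(Z, Vega) = (13−10)² + (12−17)² = 9 + 25 = 34
d²(Z, Alpha) = (13−18)² + (12−2)² = 25 + 100 = 125
d²(Z, Bravo) = (13−1)² + (12−12)² = 144 + 0 = 144
Minimum is at Vega.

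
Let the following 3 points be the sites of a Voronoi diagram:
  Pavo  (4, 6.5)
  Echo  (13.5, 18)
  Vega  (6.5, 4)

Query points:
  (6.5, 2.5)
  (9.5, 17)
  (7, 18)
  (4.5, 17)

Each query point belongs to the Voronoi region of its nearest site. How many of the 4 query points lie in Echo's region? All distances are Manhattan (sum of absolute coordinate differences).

3

(6.5, 2.5) — d to each: Pavo:6.5, Echo:22.5, Vega:1.5 → nearest is Vega
(9.5, 17) — d to each: Pavo:16, Echo:5, Vega:16 → nearest is Echo
(7, 18) — d to each: Pavo:14.5, Echo:6.5, Vega:14.5 → nearest is Echo
(4.5, 17) — d to each: Pavo:11, Echo:10, Vega:15 → nearest is Echo
3 of the 4 points have Echo as nearest.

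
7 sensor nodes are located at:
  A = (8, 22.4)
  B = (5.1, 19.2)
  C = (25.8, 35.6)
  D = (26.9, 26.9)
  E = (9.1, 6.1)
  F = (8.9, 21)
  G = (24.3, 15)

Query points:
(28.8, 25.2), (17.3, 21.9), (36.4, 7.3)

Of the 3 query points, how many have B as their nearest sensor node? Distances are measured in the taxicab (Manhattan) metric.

(28.8, 25.2) — d to each: A:23.6, B:29.7, C:13.4, D:3.6, E:38.8, F:24.1, G:14.7 → nearest is D
(17.3, 21.9) — d to each: A:9.8, B:14.9, C:22.2, D:14.6, E:24, F:9.3, G:13.9 → nearest is F
(36.4, 7.3) — d to each: A:43.5, B:43.2, C:38.9, D:29.1, E:28.5, F:41.2, G:19.8 → nearest is G
0 of the 3 points have B as nearest.

0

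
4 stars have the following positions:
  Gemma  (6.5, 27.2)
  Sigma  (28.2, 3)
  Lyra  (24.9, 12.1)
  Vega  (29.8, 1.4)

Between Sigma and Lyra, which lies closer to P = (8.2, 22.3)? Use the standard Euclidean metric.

Lyra

Compare squared distances:
d²(P, Sigma) = (8.2−28.2)² + (22.3−3)² = 400 + 372.49 = 772.49
d²(P, Lyra) = (8.2−24.9)² + (22.3−12.1)² = 278.89 + 104.04 = 382.93
772.49 > 382.93, so Lyra is closer.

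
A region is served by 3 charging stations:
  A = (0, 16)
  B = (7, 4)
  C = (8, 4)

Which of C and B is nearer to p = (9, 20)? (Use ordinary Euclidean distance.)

Compare squared distances:
|pC|² = (9−8)² + (20−4)² = 1 + 256 = 257
|pB|² = (9−7)² + (20−4)² = 4 + 256 = 260
257 < 260, so C is closer.

C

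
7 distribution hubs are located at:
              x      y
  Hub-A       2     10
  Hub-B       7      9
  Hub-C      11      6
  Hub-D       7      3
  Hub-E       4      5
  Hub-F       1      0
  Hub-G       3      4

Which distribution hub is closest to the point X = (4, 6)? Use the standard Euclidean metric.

Hub-E

Since √ is increasing, it suffices to compare squared distances:
d²(X, Hub-A) = (4−2)² + (6−10)² = 4 + 16 = 20
d²(X, Hub-B) = (4−7)² + (6−9)² = 9 + 9 = 18
d²(X, Hub-C) = (4−11)² + (6−6)² = 49 + 0 = 49
d²(X, Hub-D) = (4−7)² + (6−3)² = 9 + 9 = 18
d²(X, Hub-E) = (4−4)² + (6−5)² = 0 + 1 = 1
d²(X, Hub-F) = (4−1)² + (6−0)² = 9 + 36 = 45
d²(X, Hub-G) = (4−3)² + (6−4)² = 1 + 4 = 5
Hub-E is nearest.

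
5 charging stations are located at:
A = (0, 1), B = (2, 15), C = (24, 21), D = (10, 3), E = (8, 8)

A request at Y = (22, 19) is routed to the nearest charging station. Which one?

C

Squared Euclidean distances:
|YA|² = (22−0)² + (19−1)² = 484 + 324 = 808
|YB|² = (22−2)² + (19−15)² = 400 + 16 = 416
|YC|² = (22−24)² + (19−21)² = 4 + 4 = 8
|YD|² = (22−10)² + (19−3)² = 144 + 256 = 400
|YE|² = (22−8)² + (19−8)² = 196 + 121 = 317
C is nearest.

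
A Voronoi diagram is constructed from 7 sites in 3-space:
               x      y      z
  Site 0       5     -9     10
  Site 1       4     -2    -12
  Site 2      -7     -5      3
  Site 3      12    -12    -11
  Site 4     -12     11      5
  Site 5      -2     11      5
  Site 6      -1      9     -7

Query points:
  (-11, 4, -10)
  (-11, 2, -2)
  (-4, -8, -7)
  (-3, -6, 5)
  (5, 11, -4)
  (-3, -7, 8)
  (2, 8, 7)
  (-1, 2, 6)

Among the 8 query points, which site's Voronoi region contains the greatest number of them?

Site 2

(-11, 4, -10) — d² to each: Site 0:825, Site 1:265, Site 2:266, Site 3:786, Site 4:275, Site 5:355, Site 6:134 → nearest is Site 6
(-11, 2, -2) — d² to each: Site 0:521, Site 1:341, Site 2:90, Site 3:806, Site 4:131, Site 5:211, Site 6:174 → nearest is Site 2
(-4, -8, -7) — d² to each: Site 0:371, Site 1:125, Site 2:118, Site 3:288, Site 4:569, Site 5:509, Site 6:298 → nearest is Site 2
(-3, -6, 5) — d² to each: Site 0:98, Site 1:354, Site 2:21, Site 3:517, Site 4:370, Site 5:290, Site 6:373 → nearest is Site 2
(5, 11, -4) — d² to each: Site 0:596, Site 1:234, Site 2:449, Site 3:627, Site 4:370, Site 5:130, Site 6:49 → nearest is Site 6
(-3, -7, 8) — d² to each: Site 0:72, Site 1:474, Site 2:45, Site 3:611, Site 4:414, Site 5:334, Site 6:485 → nearest is Site 2
(2, 8, 7) — d² to each: Site 0:307, Site 1:465, Site 2:266, Site 3:824, Site 4:209, Site 5:29, Site 6:206 → nearest is Site 5
(-1, 2, 6) — d² to each: Site 0:173, Site 1:365, Site 2:94, Site 3:654, Site 4:203, Site 5:83, Site 6:218 → nearest is Site 5
Tally — Site 2:4, Site 5:2, Site 6:2. Site 2 captures the most (4).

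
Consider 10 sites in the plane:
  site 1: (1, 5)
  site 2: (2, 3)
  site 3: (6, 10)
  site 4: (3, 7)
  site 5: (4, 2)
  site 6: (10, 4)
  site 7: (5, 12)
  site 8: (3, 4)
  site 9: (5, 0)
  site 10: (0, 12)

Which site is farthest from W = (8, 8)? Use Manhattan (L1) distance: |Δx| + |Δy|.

site 10

d(W, site 1) = 7 + 3 = 10
d(W, site 2) = 6 + 5 = 11
d(W, site 3) = 2 + 2 = 4
d(W, site 4) = 5 + 1 = 6
d(W, site 5) = 4 + 6 = 10
d(W, site 6) = 2 + 4 = 6
d(W, site 7) = 3 + 4 = 7
d(W, site 8) = 5 + 4 = 9
d(W, site 9) = 3 + 8 = 11
d(W, site 10) = 8 + 4 = 12
The largest is to site 10.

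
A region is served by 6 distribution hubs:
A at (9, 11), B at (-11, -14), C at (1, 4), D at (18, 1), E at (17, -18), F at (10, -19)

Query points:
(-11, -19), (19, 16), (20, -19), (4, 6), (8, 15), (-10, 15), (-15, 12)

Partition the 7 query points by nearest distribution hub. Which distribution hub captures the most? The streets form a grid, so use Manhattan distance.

(-11, -19) — d to each: A:50, B:5, C:35, D:49, E:29, F:21 → nearest is B
(19, 16) — d to each: A:15, B:60, C:30, D:16, E:36, F:44 → nearest is A
(20, -19) — d to each: A:41, B:36, C:42, D:22, E:4, F:10 → nearest is E
(4, 6) — d to each: A:10, B:35, C:5, D:19, E:37, F:31 → nearest is C
(8, 15) — d to each: A:5, B:48, C:18, D:24, E:42, F:36 → nearest is A
(-10, 15) — d to each: A:23, B:30, C:22, D:42, E:60, F:54 → nearest is C
(-15, 12) — d to each: A:25, B:30, C:24, D:44, E:62, F:56 → nearest is C
Tally — A:2, B:1, C:3, E:1. C captures the most (3).

C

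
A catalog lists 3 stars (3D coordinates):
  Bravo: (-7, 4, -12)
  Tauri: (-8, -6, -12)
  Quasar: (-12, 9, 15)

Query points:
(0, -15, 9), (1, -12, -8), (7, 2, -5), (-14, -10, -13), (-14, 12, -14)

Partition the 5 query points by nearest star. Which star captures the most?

(0, -15, 9) — d² to each: Bravo:851, Tauri:586, Quasar:756 → nearest is Tauri
(1, -12, -8) — d² to each: Bravo:336, Tauri:133, Quasar:1139 → nearest is Tauri
(7, 2, -5) — d² to each: Bravo:249, Tauri:338, Quasar:810 → nearest is Bravo
(-14, -10, -13) — d² to each: Bravo:246, Tauri:53, Quasar:1149 → nearest is Tauri
(-14, 12, -14) — d² to each: Bravo:117, Tauri:364, Quasar:854 → nearest is Bravo
Tally — Bravo:2, Tauri:3. Tauri captures the most (3).

Tauri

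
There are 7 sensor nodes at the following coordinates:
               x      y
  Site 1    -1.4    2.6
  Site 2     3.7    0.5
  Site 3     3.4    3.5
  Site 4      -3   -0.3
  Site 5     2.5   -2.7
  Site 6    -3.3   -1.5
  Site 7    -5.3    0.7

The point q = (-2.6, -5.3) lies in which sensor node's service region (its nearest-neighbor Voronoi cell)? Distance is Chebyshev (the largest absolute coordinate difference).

d(q, Site 1) = max(1.2, 7.9) = 7.9
d(q, Site 2) = max(6.3, 5.8) = 6.3
d(q, Site 3) = max(6, 8.8) = 8.8
d(q, Site 4) = max(0.4, 5) = 5
d(q, Site 5) = max(5.1, 2.6) = 5.1
d(q, Site 6) = max(0.7, 3.8) = 3.8
d(q, Site 7) = max(2.7, 6) = 6
The smallest is to Site 6, so q lies in the Voronoi region of Site 6.

Site 6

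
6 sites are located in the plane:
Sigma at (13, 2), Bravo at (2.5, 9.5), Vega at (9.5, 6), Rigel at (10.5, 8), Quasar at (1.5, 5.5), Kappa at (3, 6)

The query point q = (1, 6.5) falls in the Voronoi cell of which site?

Quasar

Compare squared distances (the ordering matches that of the actual distances):
d²(q, Sigma) = (1−13)² + (6.5−2)² = 144 + 20.25 = 164.25
d²(q, Bravo) = (1−2.5)² + (6.5−9.5)² = 2.25 + 9 = 11.25
d²(q, Vega) = (1−9.5)² + (6.5−6)² = 72.25 + 0.25 = 72.5
d²(q, Rigel) = (1−10.5)² + (6.5−8)² = 90.25 + 2.25 = 92.5
d²(q, Quasar) = (1−1.5)² + (6.5−5.5)² = 0.25 + 1 = 1.25
d²(q, Kappa) = (1−3)² + (6.5−6)² = 4 + 0.25 = 4.25
Quasar is nearest.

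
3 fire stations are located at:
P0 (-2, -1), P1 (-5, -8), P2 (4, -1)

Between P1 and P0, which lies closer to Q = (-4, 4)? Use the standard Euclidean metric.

Compare squared distances:
|QP1|² = (-4−(-5))² + (4−(-8))² = 1 + 144 = 145
|QP0|² = (-4−(-2))² + (4−(-1))² = 4 + 25 = 29
145 > 29, so P0 is closer.

P0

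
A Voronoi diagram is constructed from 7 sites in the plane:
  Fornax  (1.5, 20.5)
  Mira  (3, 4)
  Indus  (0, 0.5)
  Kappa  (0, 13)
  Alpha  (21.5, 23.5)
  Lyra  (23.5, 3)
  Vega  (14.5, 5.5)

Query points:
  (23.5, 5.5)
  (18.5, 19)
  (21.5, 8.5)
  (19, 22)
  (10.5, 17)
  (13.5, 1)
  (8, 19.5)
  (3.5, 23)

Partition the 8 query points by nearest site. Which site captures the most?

Fornax

(23.5, 5.5) — d² to each: Fornax:709, Mira:422.5, Indus:577.25, Kappa:608.5, Alpha:328, Lyra:6.25, Vega:81 → nearest is Lyra
(18.5, 19) — d² to each: Fornax:291.25, Mira:465.25, Indus:684.5, Kappa:378.25, Alpha:29.25, Lyra:281, Vega:198.25 → nearest is Alpha
(21.5, 8.5) — d² to each: Fornax:544, Mira:362.5, Indus:526.25, Kappa:482.5, Alpha:225, Lyra:34.25, Vega:58 → nearest is Lyra
(19, 22) — d² to each: Fornax:308.5, Mira:580, Indus:823.25, Kappa:442, Alpha:8.5, Lyra:381.25, Vega:292.5 → nearest is Alpha
(10.5, 17) — d² to each: Fornax:93.25, Mira:225.25, Indus:382.5, Kappa:126.25, Alpha:163.25, Lyra:365, Vega:148.25 → nearest is Fornax
(13.5, 1) — d² to each: Fornax:524.25, Mira:119.25, Indus:182.5, Kappa:326.25, Alpha:570.25, Lyra:104, Vega:21.25 → nearest is Vega
(8, 19.5) — d² to each: Fornax:43.25, Mira:265.25, Indus:425, Kappa:106.25, Alpha:198.25, Lyra:512.5, Vega:238.25 → nearest is Fornax
(3.5, 23) — d² to each: Fornax:10.25, Mira:361.25, Indus:518.5, Kappa:112.25, Alpha:324.25, Lyra:800, Vega:427.25 → nearest is Fornax
Tally — Fornax:3, Alpha:2, Lyra:2, Vega:1. Fornax captures the most (3).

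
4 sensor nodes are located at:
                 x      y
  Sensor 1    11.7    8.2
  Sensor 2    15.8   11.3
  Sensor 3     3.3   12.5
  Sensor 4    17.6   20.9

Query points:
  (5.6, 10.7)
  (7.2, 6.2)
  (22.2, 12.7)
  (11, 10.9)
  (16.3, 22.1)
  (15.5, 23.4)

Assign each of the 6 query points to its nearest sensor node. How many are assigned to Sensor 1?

(5.6, 10.7) — d² to each: Sensor 1:43.46, Sensor 2:104.4, Sensor 3:8.53, Sensor 4:248.04 → nearest is Sensor 3
(7.2, 6.2) — d² to each: Sensor 1:24.25, Sensor 2:99.97, Sensor 3:54.9, Sensor 4:324.25 → nearest is Sensor 1
(22.2, 12.7) — d² to each: Sensor 1:130.5, Sensor 2:42.92, Sensor 3:357.25, Sensor 4:88.4 → nearest is Sensor 2
(11, 10.9) — d² to each: Sensor 1:7.78, Sensor 2:23.2, Sensor 3:61.85, Sensor 4:143.56 → nearest is Sensor 1
(16.3, 22.1) — d² to each: Sensor 1:214.37, Sensor 2:116.89, Sensor 3:261.16, Sensor 4:3.13 → nearest is Sensor 4
(15.5, 23.4) — d² to each: Sensor 1:245.48, Sensor 2:146.5, Sensor 3:267.65, Sensor 4:10.66 → nearest is Sensor 4
2 of the 6 points have Sensor 1 as nearest.

2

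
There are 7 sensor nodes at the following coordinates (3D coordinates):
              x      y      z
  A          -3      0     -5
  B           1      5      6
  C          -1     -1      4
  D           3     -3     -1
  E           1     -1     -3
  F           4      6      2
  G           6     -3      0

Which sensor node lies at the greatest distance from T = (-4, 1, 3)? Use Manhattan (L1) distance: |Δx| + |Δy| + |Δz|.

G

d(T,A) = 1 + 1 + 8 = 10
d(T,B) = 5 + 4 + 3 = 12
d(T,C) = 3 + 2 + 1 = 6
d(T,D) = 7 + 4 + 4 = 15
d(T,E) = 5 + 2 + 6 = 13
d(T,F) = 8 + 5 + 1 = 14
d(T,G) = 10 + 4 + 3 = 17
The largest is to G.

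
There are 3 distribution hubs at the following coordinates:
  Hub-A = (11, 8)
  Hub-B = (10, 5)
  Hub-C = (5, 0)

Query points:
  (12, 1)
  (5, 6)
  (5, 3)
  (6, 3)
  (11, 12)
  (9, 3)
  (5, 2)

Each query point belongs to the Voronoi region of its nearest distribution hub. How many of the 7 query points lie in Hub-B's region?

(12, 1) — d² to each: Hub-A:50, Hub-B:20, Hub-C:50 → nearest is Hub-B
(5, 6) — d² to each: Hub-A:40, Hub-B:26, Hub-C:36 → nearest is Hub-B
(5, 3) — d² to each: Hub-A:61, Hub-B:29, Hub-C:9 → nearest is Hub-C
(6, 3) — d² to each: Hub-A:50, Hub-B:20, Hub-C:10 → nearest is Hub-C
(11, 12) — d² to each: Hub-A:16, Hub-B:50, Hub-C:180 → nearest is Hub-A
(9, 3) — d² to each: Hub-A:29, Hub-B:5, Hub-C:25 → nearest is Hub-B
(5, 2) — d² to each: Hub-A:72, Hub-B:34, Hub-C:4 → nearest is Hub-C
3 of the 7 points have Hub-B as nearest.

3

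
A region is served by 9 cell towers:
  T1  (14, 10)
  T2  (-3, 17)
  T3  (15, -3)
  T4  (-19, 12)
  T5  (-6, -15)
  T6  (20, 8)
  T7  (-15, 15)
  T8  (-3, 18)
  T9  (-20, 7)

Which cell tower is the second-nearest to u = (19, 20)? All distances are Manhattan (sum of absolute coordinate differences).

T1

d(u,T1) = 5 + 10 = 15
d(u,T2) = 22 + 3 = 25
d(u,T3) = 4 + 23 = 27
d(u,T4) = 38 + 8 = 46
d(u,T5) = 25 + 35 = 60
d(u,T6) = 1 + 12 = 13
d(u,T7) = 34 + 5 = 39
d(u,T8) = 22 + 2 = 24
d(u,T9) = 39 + 13 = 52
Sorted ascending: T6, T1, T8, … — the second-nearest is T1.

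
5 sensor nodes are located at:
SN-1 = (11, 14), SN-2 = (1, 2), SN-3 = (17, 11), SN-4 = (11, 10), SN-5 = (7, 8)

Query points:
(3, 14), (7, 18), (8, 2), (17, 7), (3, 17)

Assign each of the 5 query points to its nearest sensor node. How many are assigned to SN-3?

1

(3, 14) — d² to each: SN-1:64, SN-2:148, SN-3:205, SN-4:80, SN-5:52 → nearest is SN-5
(7, 18) — d² to each: SN-1:32, SN-2:292, SN-3:149, SN-4:80, SN-5:100 → nearest is SN-1
(8, 2) — d² to each: SN-1:153, SN-2:49, SN-3:162, SN-4:73, SN-5:37 → nearest is SN-5
(17, 7) — d² to each: SN-1:85, SN-2:281, SN-3:16, SN-4:45, SN-5:101 → nearest is SN-3
(3, 17) — d² to each: SN-1:73, SN-2:229, SN-3:232, SN-4:113, SN-5:97 → nearest is SN-1
1 of the 5 points has SN-3 as nearest.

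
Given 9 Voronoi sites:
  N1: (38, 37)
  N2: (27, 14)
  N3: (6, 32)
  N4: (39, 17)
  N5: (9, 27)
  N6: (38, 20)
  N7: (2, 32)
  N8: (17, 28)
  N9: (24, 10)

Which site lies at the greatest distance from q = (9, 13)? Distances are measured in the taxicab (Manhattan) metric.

d(q,N1) = |9−38| + |13−37| = 29 + 24 = 53
d(q,N2) = |9−27| + |13−14| = 18 + 1 = 19
d(q,N3) = |9−6| + |13−32| = 3 + 19 = 22
d(q,N4) = |9−39| + |13−17| = 30 + 4 = 34
d(q,N5) = |9−9| + |13−27| = 0 + 14 = 14
d(q,N6) = |9−38| + |13−20| = 29 + 7 = 36
d(q,N7) = |9−2| + |13−32| = 7 + 19 = 26
d(q,N8) = |9−17| + |13−28| = 8 + 15 = 23
d(q,N9) = |9−24| + |13−10| = 15 + 3 = 18
The largest is to N1.

N1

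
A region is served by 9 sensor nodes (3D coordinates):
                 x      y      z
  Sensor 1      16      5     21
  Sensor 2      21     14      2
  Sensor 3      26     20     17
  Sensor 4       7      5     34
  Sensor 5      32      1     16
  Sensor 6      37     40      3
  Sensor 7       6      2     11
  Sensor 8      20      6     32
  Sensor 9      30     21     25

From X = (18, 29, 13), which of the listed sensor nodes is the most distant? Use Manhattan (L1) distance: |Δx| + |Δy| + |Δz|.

Sensor 4

d(X, Sensor 1) = |18−16| + |29−5| + |13−21| = 2 + 24 + 8 = 34
d(X, Sensor 2) = |18−21| + |29−14| + |13−2| = 3 + 15 + 11 = 29
d(X, Sensor 3) = |18−26| + |29−20| + |13−17| = 8 + 9 + 4 = 21
d(X, Sensor 4) = |18−7| + |29−5| + |13−34| = 11 + 24 + 21 = 56
d(X, Sensor 5) = |18−32| + |29−1| + |13−16| = 14 + 28 + 3 = 45
d(X, Sensor 6) = |18−37| + |29−40| + |13−3| = 19 + 11 + 10 = 40
d(X, Sensor 7) = |18−6| + |29−2| + |13−11| = 12 + 27 + 2 = 41
d(X, Sensor 8) = |18−20| + |29−6| + |13−32| = 2 + 23 + 19 = 44
d(X, Sensor 9) = |18−30| + |29−21| + |13−25| = 12 + 8 + 12 = 32
The largest is to Sensor 4.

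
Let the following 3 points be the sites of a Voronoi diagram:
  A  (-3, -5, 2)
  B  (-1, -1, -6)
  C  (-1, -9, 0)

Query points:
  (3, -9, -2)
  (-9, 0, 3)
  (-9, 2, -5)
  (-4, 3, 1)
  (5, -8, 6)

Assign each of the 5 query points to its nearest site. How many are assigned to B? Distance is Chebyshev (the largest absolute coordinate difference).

1

(3, -9, -2) — d to each: A:6, B:8, C:4 → nearest is C
(-9, 0, 3) — d to each: A:6, B:9, C:9 → nearest is A
(-9, 2, -5) — d to each: A:7, B:8, C:11 → nearest is A
(-4, 3, 1) — d to each: A:8, B:7, C:12 → nearest is B
(5, -8, 6) — d to each: A:8, B:12, C:6 → nearest is C
1 of the 5 points has B as nearest.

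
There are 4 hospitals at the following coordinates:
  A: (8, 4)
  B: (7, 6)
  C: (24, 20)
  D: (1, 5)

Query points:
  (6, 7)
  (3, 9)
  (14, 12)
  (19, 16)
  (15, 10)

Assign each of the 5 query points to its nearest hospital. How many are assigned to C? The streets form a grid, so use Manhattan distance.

(6, 7) — d to each: A:5, B:2, C:31, D:7 → nearest is B
(3, 9) — d to each: A:10, B:7, C:32, D:6 → nearest is D
(14, 12) — d to each: A:14, B:13, C:18, D:20 → nearest is B
(19, 16) — d to each: A:23, B:22, C:9, D:29 → nearest is C
(15, 10) — d to each: A:13, B:12, C:19, D:19 → nearest is B
1 of the 5 points has C as nearest.

1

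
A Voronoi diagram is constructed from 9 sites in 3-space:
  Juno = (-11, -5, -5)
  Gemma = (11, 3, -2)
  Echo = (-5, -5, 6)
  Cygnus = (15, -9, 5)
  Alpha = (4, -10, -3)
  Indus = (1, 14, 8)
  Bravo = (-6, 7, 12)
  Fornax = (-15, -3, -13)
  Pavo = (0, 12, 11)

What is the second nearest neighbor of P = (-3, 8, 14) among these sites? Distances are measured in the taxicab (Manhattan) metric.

Pavo

d(P, Juno) = |-3−(-11)| + |8−(-5)| + |14−(-5)| = 8 + 13 + 19 = 40
d(P, Gemma) = |-3−11| + |8−3| + |14−(-2)| = 14 + 5 + 16 = 35
d(P, Echo) = |-3−(-5)| + |8−(-5)| + |14−6| = 2 + 13 + 8 = 23
d(P, Cygnus) = |-3−15| + |8−(-9)| + |14−5| = 18 + 17 + 9 = 44
d(P, Alpha) = |-3−4| + |8−(-10)| + |14−(-3)| = 7 + 18 + 17 = 42
d(P, Indus) = |-3−1| + |8−14| + |14−8| = 4 + 6 + 6 = 16
d(P, Bravo) = |-3−(-6)| + |8−7| + |14−12| = 3 + 1 + 2 = 6
d(P, Fornax) = |-3−(-15)| + |8−(-3)| + |14−(-13)| = 12 + 11 + 27 = 50
d(P, Pavo) = |-3−0| + |8−12| + |14−11| = 3 + 4 + 3 = 10
Sorted ascending: Bravo, Pavo, Indus, … — the second-nearest is Pavo.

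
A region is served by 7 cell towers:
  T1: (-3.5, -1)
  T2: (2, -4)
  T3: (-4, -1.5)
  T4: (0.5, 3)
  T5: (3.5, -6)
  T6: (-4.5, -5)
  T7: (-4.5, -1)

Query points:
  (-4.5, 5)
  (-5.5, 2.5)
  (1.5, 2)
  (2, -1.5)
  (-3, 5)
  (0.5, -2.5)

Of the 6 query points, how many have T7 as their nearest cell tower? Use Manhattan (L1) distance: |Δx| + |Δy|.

2

(-4.5, 5) — d to each: T1:7, T2:15.5, T3:7, T4:7, T5:19, T6:10, T7:6 → nearest is T7
(-5.5, 2.5) — d to each: T1:5.5, T2:14, T3:5.5, T4:6.5, T5:17.5, T6:8.5, T7:4.5 → nearest is T7
(1.5, 2) — d to each: T1:8, T2:6.5, T3:9, T4:2, T5:10, T6:13, T7:9 → nearest is T4
(2, -1.5) — d to each: T1:6, T2:2.5, T3:6, T4:6, T5:6, T6:10, T7:7 → nearest is T2
(-3, 5) — d to each: T1:6.5, T2:14, T3:7.5, T4:5.5, T5:17.5, T6:11.5, T7:7.5 → nearest is T4
(0.5, -2.5) — d to each: T1:5.5, T2:3, T3:5.5, T4:5.5, T5:6.5, T6:7.5, T7:6.5 → nearest is T2
2 of the 6 points have T7 as nearest.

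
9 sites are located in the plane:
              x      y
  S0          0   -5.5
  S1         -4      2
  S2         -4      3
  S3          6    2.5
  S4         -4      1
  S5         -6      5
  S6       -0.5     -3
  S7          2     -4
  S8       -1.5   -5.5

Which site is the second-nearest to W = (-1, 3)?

Since √ is increasing, it suffices to compare squared distances:
|WS0|² = (-1−0)² + (3−(-5.5))² = 1 + 72.25 = 73.25
|WS1|² = (-1−(-4))² + (3−2)² = 9 + 1 = 10
|WS2|² = (-1−(-4))² + (3−3)² = 9 + 0 = 9
|WS3|² = (-1−6)² + (3−2.5)² = 49 + 0.25 = 49.25
|WS4|² = (-1−(-4))² + (3−1)² = 9 + 4 = 13
|WS5|² = (-1−(-6))² + (3−5)² = 25 + 4 = 29
|WS6|² = (-1−(-0.5))² + (3−(-3))² = 0.25 + 36 = 36.25
|WS7|² = (-1−2)² + (3−(-4))² = 9 + 49 = 58
|WS8|² = (-1−(-1.5))² + (3−(-5.5))² = 0.25 + 72.25 = 72.5
Sorted ascending: S2, S1, S4, … — the second-nearest is S1.

S1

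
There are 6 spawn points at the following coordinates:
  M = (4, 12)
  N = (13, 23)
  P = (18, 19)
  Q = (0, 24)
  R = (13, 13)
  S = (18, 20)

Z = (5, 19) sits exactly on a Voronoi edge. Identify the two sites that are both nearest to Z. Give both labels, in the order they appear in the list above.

Squared distances from Z to each site:
|ZM|² = 1 + 49 = 50
|ZN|² = 64 + 16 = 80
|ZP|² = 169 + 0 = 169
|ZQ|² = 25 + 25 = 50
|ZR|² = 64 + 36 = 100
|ZS|² = 169 + 1 = 170
Z is equidistant from M and Q (both at squared distance 50), and every other site is strictly farther — so Z lies on the M–Q Voronoi edge.

M and Q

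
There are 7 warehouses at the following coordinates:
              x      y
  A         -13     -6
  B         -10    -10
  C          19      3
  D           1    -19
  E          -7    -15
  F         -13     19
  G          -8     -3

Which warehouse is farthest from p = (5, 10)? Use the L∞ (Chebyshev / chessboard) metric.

d(p,A) = max(18, 16) = 18
d(p,B) = max(15, 20) = 20
d(p,C) = max(14, 7) = 14
d(p,D) = max(4, 29) = 29
d(p,E) = max(12, 25) = 25
d(p,F) = max(18, 9) = 18
d(p,G) = max(13, 13) = 13
The largest is to D.

D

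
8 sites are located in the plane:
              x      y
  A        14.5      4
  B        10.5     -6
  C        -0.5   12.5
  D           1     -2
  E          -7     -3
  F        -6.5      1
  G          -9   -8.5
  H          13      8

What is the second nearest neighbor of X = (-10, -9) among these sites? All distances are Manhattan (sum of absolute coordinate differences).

d(X,A) = 24.5 + 13 = 37.5
d(X,B) = 20.5 + 3 = 23.5
d(X,C) = 9.5 + 21.5 = 31
d(X,D) = 11 + 7 = 18
d(X,E) = 3 + 6 = 9
d(X,F) = 3.5 + 10 = 13.5
d(X,G) = 1 + 0.5 = 1.5
d(X,H) = 23 + 17 = 40
Sorted ascending: G, E, F, … — the second-nearest is E.

E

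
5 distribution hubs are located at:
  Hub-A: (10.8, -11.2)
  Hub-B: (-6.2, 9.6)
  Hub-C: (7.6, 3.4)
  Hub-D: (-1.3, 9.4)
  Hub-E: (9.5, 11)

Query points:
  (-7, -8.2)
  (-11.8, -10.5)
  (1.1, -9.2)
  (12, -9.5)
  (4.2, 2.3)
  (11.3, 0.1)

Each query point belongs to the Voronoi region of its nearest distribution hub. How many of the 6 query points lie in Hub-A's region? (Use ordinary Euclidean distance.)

(-7, -8.2) — d² to each: Hub-A:325.84, Hub-B:317.48, Hub-C:347.72, Hub-D:342.25, Hub-E:640.89 → nearest is Hub-B
(-11.8, -10.5) — d² to each: Hub-A:511.25, Hub-B:435.37, Hub-C:569.57, Hub-D:506.26, Hub-E:915.94 → nearest is Hub-B
(1.1, -9.2) — d² to each: Hub-A:98.09, Hub-B:406.73, Hub-C:201.01, Hub-D:351.72, Hub-E:478.6 → nearest is Hub-A
(12, -9.5) — d² to each: Hub-A:4.33, Hub-B:696.05, Hub-C:185.77, Hub-D:534.1, Hub-E:426.5 → nearest is Hub-A
(4.2, 2.3) — d² to each: Hub-A:225.81, Hub-B:161.45, Hub-C:12.77, Hub-D:80.66, Hub-E:103.78 → nearest is Hub-C
(11.3, 0.1) — d² to each: Hub-A:127.94, Hub-B:396.5, Hub-C:24.58, Hub-D:245.25, Hub-E:122.05 → nearest is Hub-C
2 of the 6 points have Hub-A as nearest.

2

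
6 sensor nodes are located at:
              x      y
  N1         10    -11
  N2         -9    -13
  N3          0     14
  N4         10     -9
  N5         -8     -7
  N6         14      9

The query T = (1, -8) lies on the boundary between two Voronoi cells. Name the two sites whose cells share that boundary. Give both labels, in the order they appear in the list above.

N4 and N5

Squared distances from T to each site:
|TN1|² = 81 + 9 = 90
|TN2|² = 100 + 25 = 125
|TN3|² = 1 + 484 = 485
|TN4|² = 81 + 1 = 82
|TN5|² = 81 + 1 = 82
|TN6|² = 169 + 289 = 458
T is equidistant from N4 and N5 (both at squared distance 82), and every other site is strictly farther — so T lies on the N4–N5 Voronoi edge.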